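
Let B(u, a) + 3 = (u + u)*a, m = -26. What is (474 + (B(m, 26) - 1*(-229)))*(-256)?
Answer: 166912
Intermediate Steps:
B(u, a) = -3 + 2*a*u (B(u, a) = -3 + (u + u)*a = -3 + (2*u)*a = -3 + 2*a*u)
(474 + (B(m, 26) - 1*(-229)))*(-256) = (474 + ((-3 + 2*26*(-26)) - 1*(-229)))*(-256) = (474 + ((-3 - 1352) + 229))*(-256) = (474 + (-1355 + 229))*(-256) = (474 - 1126)*(-256) = -652*(-256) = 166912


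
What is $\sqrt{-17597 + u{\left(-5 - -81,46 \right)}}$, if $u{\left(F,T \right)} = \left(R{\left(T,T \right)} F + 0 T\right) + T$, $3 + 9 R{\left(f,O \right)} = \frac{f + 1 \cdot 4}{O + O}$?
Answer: $\frac{i \sqrt{83659073}}{69} \approx 132.56 i$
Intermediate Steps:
$R{\left(f,O \right)} = - \frac{1}{3} + \frac{4 + f}{18 O}$ ($R{\left(f,O \right)} = - \frac{1}{3} + \frac{\left(f + 1 \cdot 4\right) \frac{1}{O + O}}{9} = - \frac{1}{3} + \frac{\left(f + 4\right) \frac{1}{2 O}}{9} = - \frac{1}{3} + \frac{\left(4 + f\right) \frac{1}{2 O}}{9} = - \frac{1}{3} + \frac{\frac{1}{2} \frac{1}{O} \left(4 + f\right)}{9} = - \frac{1}{3} + \frac{4 + f}{18 O}$)
$u{\left(F,T \right)} = T + \frac{F \left(4 - 5 T\right)}{18 T}$ ($u{\left(F,T \right)} = \left(\frac{4 + T - 6 T}{18 T} F + 0 T\right) + T = \left(\frac{4 - 5 T}{18 T} F + 0\right) + T = \left(\frac{F \left(4 - 5 T\right)}{18 T} + 0\right) + T = \frac{F \left(4 - 5 T\right)}{18 T} + T = T + \frac{F \left(4 - 5 T\right)}{18 T}$)
$\sqrt{-17597 + u{\left(-5 - -81,46 \right)}} = \sqrt{-17597 + \frac{46^{2} + \frac{\left(-5 - -81\right) \left(4 - 230\right)}{18}}{46}} = \sqrt{-17597 + \frac{2116 + \frac{\left(-5 + 81\right) \left(4 - 230\right)}{18}}{46}} = \sqrt{-17597 + \frac{2116 + \frac{1}{18} \cdot 76 \left(-226\right)}{46}} = \sqrt{-17597 + \frac{2116 - \frac{8588}{9}}{46}} = \sqrt{-17597 + \frac{1}{46} \cdot \frac{10456}{9}} = \sqrt{-17597 + \frac{5228}{207}} = \sqrt{- \frac{3637351}{207}} = \frac{i \sqrt{83659073}}{69}$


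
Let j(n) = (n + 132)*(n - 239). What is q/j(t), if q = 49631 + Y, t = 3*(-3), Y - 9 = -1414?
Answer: -24113/15252 ≈ -1.5810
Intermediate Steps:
Y = -1405 (Y = 9 - 1414 = -1405)
t = -9
q = 48226 (q = 49631 - 1405 = 48226)
j(n) = (-239 + n)*(132 + n) (j(n) = (132 + n)*(-239 + n) = (-239 + n)*(132 + n))
q/j(t) = 48226/(-31548 + (-9)**2 - 107*(-9)) = 48226/(-31548 + 81 + 963) = 48226/(-30504) = 48226*(-1/30504) = -24113/15252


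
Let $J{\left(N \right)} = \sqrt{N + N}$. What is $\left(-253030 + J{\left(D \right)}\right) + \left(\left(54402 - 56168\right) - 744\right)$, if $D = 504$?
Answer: $-255540 + 12 \sqrt{7} \approx -2.5551 \cdot 10^{5}$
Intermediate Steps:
$J{\left(N \right)} = \sqrt{2} \sqrt{N}$ ($J{\left(N \right)} = \sqrt{2 N} = \sqrt{2} \sqrt{N}$)
$\left(-253030 + J{\left(D \right)}\right) + \left(\left(54402 - 56168\right) - 744\right) = \left(-253030 + \sqrt{2} \sqrt{504}\right) + \left(\left(54402 - 56168\right) - 744\right) = \left(-253030 + \sqrt{2} \cdot 6 \sqrt{14}\right) - 2510 = \left(-253030 + 12 \sqrt{7}\right) - 2510 = -255540 + 12 \sqrt{7}$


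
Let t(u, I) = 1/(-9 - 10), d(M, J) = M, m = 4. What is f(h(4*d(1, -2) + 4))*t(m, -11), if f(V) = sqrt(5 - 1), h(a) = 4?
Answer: -2/19 ≈ -0.10526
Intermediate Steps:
t(u, I) = -1/19 (t(u, I) = 1/(-19) = -1/19)
f(V) = 2 (f(V) = sqrt(4) = 2)
f(h(4*d(1, -2) + 4))*t(m, -11) = 2*(-1/19) = -2/19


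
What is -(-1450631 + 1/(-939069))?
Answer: 1362242602540/939069 ≈ 1.4506e+6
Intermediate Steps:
-(-1450631 + 1/(-939069)) = -(-1450631 - 1/939069) = -1*(-1362242602540/939069) = 1362242602540/939069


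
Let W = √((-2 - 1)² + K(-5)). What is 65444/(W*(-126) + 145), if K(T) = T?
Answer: -65444/107 ≈ -611.63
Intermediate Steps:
W = 2 (W = √((-2 - 1)² - 5) = √((-3)² - 5) = √(9 - 5) = √4 = 2)
65444/(W*(-126) + 145) = 65444/(2*(-126) + 145) = 65444/(-252 + 145) = 65444/(-107) = 65444*(-1/107) = -65444/107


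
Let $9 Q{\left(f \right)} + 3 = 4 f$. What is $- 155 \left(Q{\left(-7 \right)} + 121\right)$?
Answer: $- \frac{163990}{9} \approx -18221.0$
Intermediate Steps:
$Q{\left(f \right)} = - \frac{1}{3} + \frac{4 f}{9}$
$- 155 \left(Q{\left(-7 \right)} + 121\right) = - 155 \left(\left(- \frac{1}{3} + \frac{4}{9} \left(-7\right)\right) + 121\right) = - 155 \left(\left(- \frac{1}{3} - \frac{28}{9}\right) + 121\right) = - 155 \left(- \frac{31}{9} + 121\right) = \left(-155\right) \frac{1058}{9} = - \frac{163990}{9}$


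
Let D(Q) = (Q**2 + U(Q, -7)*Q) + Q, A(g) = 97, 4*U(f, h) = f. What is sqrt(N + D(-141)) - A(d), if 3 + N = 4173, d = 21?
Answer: -97 + sqrt(115521)/2 ≈ 72.942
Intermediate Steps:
N = 4170 (N = -3 + 4173 = 4170)
U(f, h) = f/4
D(Q) = Q + 5*Q**2/4 (D(Q) = (Q**2 + (Q/4)*Q) + Q = (Q**2 + Q**2/4) + Q = 5*Q**2/4 + Q = Q + 5*Q**2/4)
sqrt(N + D(-141)) - A(d) = sqrt(4170 + (1/4)*(-141)*(4 + 5*(-141))) - 1*97 = sqrt(4170 + (1/4)*(-141)*(4 - 705)) - 97 = sqrt(4170 + (1/4)*(-141)*(-701)) - 97 = sqrt(4170 + 98841/4) - 97 = sqrt(115521/4) - 97 = sqrt(115521)/2 - 97 = -97 + sqrt(115521)/2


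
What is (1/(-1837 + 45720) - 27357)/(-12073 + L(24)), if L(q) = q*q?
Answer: 1200507230/504522851 ≈ 2.3795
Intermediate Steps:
L(q) = q**2
(1/(-1837 + 45720) - 27357)/(-12073 + L(24)) = (1/(-1837 + 45720) - 27357)/(-12073 + 24**2) = (1/43883 - 27357)/(-12073 + 576) = (1/43883 - 27357)/(-11497) = -1200507230/43883*(-1/11497) = 1200507230/504522851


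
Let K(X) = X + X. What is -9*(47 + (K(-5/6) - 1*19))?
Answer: -237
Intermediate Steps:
K(X) = 2*X
-9*(47 + (K(-5/6) - 1*19)) = -9*(47 + (2*(-5/6) - 1*19)) = -9*(47 + (2*(-5*⅙) - 19)) = -9*(47 + (2*(-⅚) - 19)) = -9*(47 + (-5/3 - 19)) = -9*(47 - 62/3) = -9*79/3 = -237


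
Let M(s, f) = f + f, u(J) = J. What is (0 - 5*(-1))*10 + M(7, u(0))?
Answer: 50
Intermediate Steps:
M(s, f) = 2*f
(0 - 5*(-1))*10 + M(7, u(0)) = (0 - 5*(-1))*10 + 2*0 = (0 + 5)*10 + 0 = 5*10 + 0 = 50 + 0 = 50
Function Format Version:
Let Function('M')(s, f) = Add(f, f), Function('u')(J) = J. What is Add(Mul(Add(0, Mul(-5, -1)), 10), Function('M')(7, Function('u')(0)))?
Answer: 50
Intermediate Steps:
Function('M')(s, f) = Mul(2, f)
Add(Mul(Add(0, Mul(-5, -1)), 10), Function('M')(7, Function('u')(0))) = Add(Mul(Add(0, Mul(-5, -1)), 10), Mul(2, 0)) = Add(Mul(Add(0, 5), 10), 0) = Add(Mul(5, 10), 0) = Add(50, 0) = 50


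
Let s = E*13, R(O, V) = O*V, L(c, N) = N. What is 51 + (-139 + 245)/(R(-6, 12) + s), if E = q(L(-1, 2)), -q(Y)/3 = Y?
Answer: 3772/75 ≈ 50.293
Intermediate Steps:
q(Y) = -3*Y
E = -6 (E = -3*2 = -6)
s = -78 (s = -6*13 = -78)
51 + (-139 + 245)/(R(-6, 12) + s) = 51 + (-139 + 245)/(-6*12 - 78) = 51 + 106/(-72 - 78) = 51 + 106/(-150) = 51 + 106*(-1/150) = 51 - 53/75 = 3772/75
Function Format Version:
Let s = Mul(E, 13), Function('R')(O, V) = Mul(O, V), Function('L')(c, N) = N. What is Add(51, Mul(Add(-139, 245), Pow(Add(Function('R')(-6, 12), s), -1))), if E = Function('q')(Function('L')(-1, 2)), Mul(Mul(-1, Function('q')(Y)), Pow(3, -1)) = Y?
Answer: Rational(3772, 75) ≈ 50.293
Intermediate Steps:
Function('q')(Y) = Mul(-3, Y)
E = -6 (E = Mul(-3, 2) = -6)
s = -78 (s = Mul(-6, 13) = -78)
Add(51, Mul(Add(-139, 245), Pow(Add(Function('R')(-6, 12), s), -1))) = Add(51, Mul(Add(-139, 245), Pow(Add(Mul(-6, 12), -78), -1))) = Add(51, Mul(106, Pow(Add(-72, -78), -1))) = Add(51, Mul(106, Pow(-150, -1))) = Add(51, Mul(106, Rational(-1, 150))) = Add(51, Rational(-53, 75)) = Rational(3772, 75)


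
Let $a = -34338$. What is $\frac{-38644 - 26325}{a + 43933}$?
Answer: $- \frac{64969}{9595} \approx -6.7711$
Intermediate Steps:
$\frac{-38644 - 26325}{a + 43933} = \frac{-38644 - 26325}{-34338 + 43933} = - \frac{64969}{9595}$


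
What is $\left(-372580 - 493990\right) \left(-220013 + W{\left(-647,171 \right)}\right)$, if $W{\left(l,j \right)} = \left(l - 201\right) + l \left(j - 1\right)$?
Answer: $286705551070$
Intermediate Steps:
$W{\left(l,j \right)} = -201 + l + l \left(-1 + j\right)$ ($W{\left(l,j \right)} = \left(-201 + l\right) + l \left(-1 + j\right) = -201 + l + l \left(-1 + j\right)$)
$\left(-372580 - 493990\right) \left(-220013 + W{\left(-647,171 \right)}\right) = \left(-372580 - 493990\right) \left(-220013 + \left(-201 + 171 \left(-647\right)\right)\right) = - 866570 \left(-220013 - 110838\right) = \left(-866570\right) \left(-330851\right) = 286705551070$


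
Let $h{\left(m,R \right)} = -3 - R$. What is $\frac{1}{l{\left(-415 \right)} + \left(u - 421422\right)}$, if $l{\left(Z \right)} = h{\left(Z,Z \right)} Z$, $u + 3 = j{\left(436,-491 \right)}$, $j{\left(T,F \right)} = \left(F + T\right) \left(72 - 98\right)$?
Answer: $- \frac{1}{590975} \approx -1.6921 \cdot 10^{-6}$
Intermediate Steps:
$j{\left(T,F \right)} = - 26 F - 26 T$ ($j{\left(T,F \right)} = \left(F + T\right) \left(-26\right) = - 26 F - 26 T$)
$u = 1427$ ($u = -3 - -1430 = -3 + \left(12766 - 11336\right) = -3 + 1430 = 1427$)
$l{\left(Z \right)} = Z \left(-3 - Z\right)$ ($l{\left(Z \right)} = \left(-3 - Z\right) Z = Z \left(-3 - Z\right)$)
$\frac{1}{l{\left(-415 \right)} + \left(u - 421422\right)} = \frac{1}{\left(-1\right) \left(-415\right) \left(3 - 415\right) + \left(1427 - 421422\right)} = \frac{1}{\left(-1\right) \left(-415\right) \left(-412\right) - 419995} = \frac{1}{-170980 - 419995} = \frac{1}{-590975} = - \frac{1}{590975}$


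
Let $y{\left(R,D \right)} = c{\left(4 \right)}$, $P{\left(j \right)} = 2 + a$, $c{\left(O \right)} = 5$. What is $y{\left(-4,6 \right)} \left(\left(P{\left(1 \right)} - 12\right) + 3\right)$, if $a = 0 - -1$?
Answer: $-30$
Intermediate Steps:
$a = 1$ ($a = 0 + 1 = 1$)
$P{\left(j \right)} = 3$ ($P{\left(j \right)} = 2 + 1 = 3$)
$y{\left(R,D \right)} = 5$
$y{\left(-4,6 \right)} \left(\left(P{\left(1 \right)} - 12\right) + 3\right) = 5 \left(\left(3 - 12\right) + 3\right) = 5 \left(-9 + 3\right) = 5 \left(-6\right) = -30$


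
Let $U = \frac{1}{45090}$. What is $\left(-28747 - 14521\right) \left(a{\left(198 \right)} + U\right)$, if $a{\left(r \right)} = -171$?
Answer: $\frac{166806555626}{22545} \approx 7.3988 \cdot 10^{6}$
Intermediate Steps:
$U = \frac{1}{45090} \approx 2.2178 \cdot 10^{-5}$
$\left(-28747 - 14521\right) \left(a{\left(198 \right)} + U\right) = \left(-28747 - 14521\right) \left(-171 + \frac{1}{45090}\right) = \left(-43268\right) \left(- \frac{7710389}{45090}\right) = \frac{166806555626}{22545}$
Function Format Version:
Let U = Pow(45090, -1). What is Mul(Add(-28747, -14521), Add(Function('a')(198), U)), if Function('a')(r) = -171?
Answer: Rational(166806555626, 22545) ≈ 7.3988e+6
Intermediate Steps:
U = Rational(1, 45090) ≈ 2.2178e-5
Mul(Add(-28747, -14521), Add(Function('a')(198), U)) = Mul(Add(-28747, -14521), Add(-171, Rational(1, 45090))) = Mul(-43268, Rational(-7710389, 45090)) = Rational(166806555626, 22545)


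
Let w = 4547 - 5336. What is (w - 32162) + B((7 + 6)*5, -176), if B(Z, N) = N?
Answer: -33127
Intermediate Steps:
w = -789
(w - 32162) + B((7 + 6)*5, -176) = (-789 - 32162) - 176 = -32951 - 176 = -33127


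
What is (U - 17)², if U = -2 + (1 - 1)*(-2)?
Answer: 361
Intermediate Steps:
U = -2 (U = -2 + 0*(-2) = -2 + 0 = -2)
(U - 17)² = (-2 - 17)² = (-19)² = 361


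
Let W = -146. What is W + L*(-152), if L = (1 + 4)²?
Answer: -3946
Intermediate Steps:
L = 25 (L = 5² = 25)
W + L*(-152) = -146 + 25*(-152) = -146 - 3800 = -3946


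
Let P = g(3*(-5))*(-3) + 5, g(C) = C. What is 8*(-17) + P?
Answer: -86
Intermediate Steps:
P = 50 (P = (3*(-5))*(-3) + 5 = -15*(-3) + 5 = 45 + 5 = 50)
8*(-17) + P = 8*(-17) + 50 = -136 + 50 = -86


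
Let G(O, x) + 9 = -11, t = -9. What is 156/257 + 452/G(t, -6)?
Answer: -28261/1285 ≈ -21.993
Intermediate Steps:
G(O, x) = -20 (G(O, x) = -9 - 11 = -20)
156/257 + 452/G(t, -6) = 156/257 + 452/(-20) = 156*(1/257) + 452*(-1/20) = 156/257 - 113/5 = -28261/1285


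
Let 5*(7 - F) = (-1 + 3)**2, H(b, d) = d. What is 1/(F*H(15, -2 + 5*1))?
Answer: 5/93 ≈ 0.053763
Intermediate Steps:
F = 31/5 (F = 7 - (-1 + 3)**2/5 = 7 - 1/5*2**2 = 7 - 1/5*4 = 7 - 4/5 = 31/5 ≈ 6.2000)
1/(F*H(15, -2 + 5*1)) = 1/(31*(-2 + 5*1)/5) = 1/(31*(-2 + 5)/5) = 1/((31/5)*3) = 1/(93/5) = 5/93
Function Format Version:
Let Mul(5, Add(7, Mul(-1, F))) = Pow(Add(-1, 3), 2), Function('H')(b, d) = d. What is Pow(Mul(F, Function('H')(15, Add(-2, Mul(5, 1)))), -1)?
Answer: Rational(5, 93) ≈ 0.053763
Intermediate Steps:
F = Rational(31, 5) (F = Add(7, Mul(Rational(-1, 5), Pow(Add(-1, 3), 2))) = Add(7, Mul(Rational(-1, 5), Pow(2, 2))) = Add(7, Mul(Rational(-1, 5), 4)) = Add(7, Rational(-4, 5)) = Rational(31, 5) ≈ 6.2000)
Pow(Mul(F, Function('H')(15, Add(-2, Mul(5, 1)))), -1) = Pow(Mul(Rational(31, 5), Add(-2, Mul(5, 1))), -1) = Pow(Mul(Rational(31, 5), Add(-2, 5)), -1) = Pow(Mul(Rational(31, 5), 3), -1) = Pow(Rational(93, 5), -1) = Rational(5, 93)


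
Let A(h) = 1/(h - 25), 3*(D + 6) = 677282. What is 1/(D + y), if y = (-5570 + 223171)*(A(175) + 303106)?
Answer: 50/3297819795567 ≈ 1.5162e-11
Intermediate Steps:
D = 677264/3 (D = -6 + (1/3)*677282 = -6 + 677282/3 = 677264/3 ≈ 2.2575e+5)
A(h) = 1/(-25 + h)
y = 9893425523501/150 (y = (-5570 + 223171)*(1/(-25 + 175) + 303106) = 217601*(1/150 + 303106) = 217601*(45465901/150) = 9893425523501/150 ≈ 6.5956e+10)
1/(D + y) = 1/(677264/3 + 9893425523501/150) = 1/(3297819795567/50) = 50/3297819795567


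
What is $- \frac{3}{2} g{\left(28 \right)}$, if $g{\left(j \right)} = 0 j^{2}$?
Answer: $0$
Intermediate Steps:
$g{\left(j \right)} = 0$
$- \frac{3}{2} g{\left(28 \right)} = - \frac{3}{2} \cdot 0 = \left(-3\right) \frac{1}{2} \cdot 0 = \left(- \frac{3}{2}\right) 0 = 0$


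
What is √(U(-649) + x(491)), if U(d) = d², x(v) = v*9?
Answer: 2*√106405 ≈ 652.40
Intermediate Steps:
x(v) = 9*v
√(U(-649) + x(491)) = √((-649)² + 9*491) = √(421201 + 4419) = √425620 = 2*√106405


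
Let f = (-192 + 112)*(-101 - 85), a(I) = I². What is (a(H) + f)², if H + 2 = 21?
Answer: 232288081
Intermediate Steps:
H = 19 (H = -2 + 21 = 19)
f = 14880 (f = -80*(-186) = 14880)
(a(H) + f)² = (19² + 14880)² = (361 + 14880)² = 15241² = 232288081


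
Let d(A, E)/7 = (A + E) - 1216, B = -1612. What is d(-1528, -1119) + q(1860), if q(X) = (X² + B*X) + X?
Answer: 436099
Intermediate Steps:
d(A, E) = -8512 + 7*A + 7*E (d(A, E) = 7*((A + E) - 1216) = 7*(-1216 + A + E) = -8512 + 7*A + 7*E)
q(X) = X² - 1611*X (q(X) = (X² - 1612*X) + X = X² - 1611*X)
d(-1528, -1119) + q(1860) = (-8512 + 7*(-1528) + 7*(-1119)) + 1860*(-1611 + 1860) = (-8512 - 10696 - 7833) + 1860*249 = -27041 + 463140 = 436099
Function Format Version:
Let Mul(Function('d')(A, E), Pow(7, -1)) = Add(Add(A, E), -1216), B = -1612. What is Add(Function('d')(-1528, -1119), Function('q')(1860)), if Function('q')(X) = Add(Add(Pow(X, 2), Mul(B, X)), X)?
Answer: 436099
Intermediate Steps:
Function('d')(A, E) = Add(-8512, Mul(7, A), Mul(7, E)) (Function('d')(A, E) = Mul(7, Add(Add(A, E), -1216)) = Mul(7, Add(-1216, A, E)) = Add(-8512, Mul(7, A), Mul(7, E)))
Function('q')(X) = Add(Pow(X, 2), Mul(-1611, X)) (Function('q')(X) = Add(Add(Pow(X, 2), Mul(-1612, X)), X) = Add(Pow(X, 2), Mul(-1611, X)))
Add(Function('d')(-1528, -1119), Function('q')(1860)) = Add(Add(-8512, Mul(7, -1528), Mul(7, -1119)), Mul(1860, Add(-1611, 1860))) = Add(Add(-8512, -10696, -7833), Mul(1860, 249)) = Add(-27041, 463140) = 436099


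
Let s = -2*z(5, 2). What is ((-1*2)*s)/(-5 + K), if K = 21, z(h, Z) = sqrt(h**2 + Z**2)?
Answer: sqrt(29)/4 ≈ 1.3463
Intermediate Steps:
z(h, Z) = sqrt(Z**2 + h**2)
s = -2*sqrt(29) (s = -2*sqrt(2**2 + 5**2) = -2*sqrt(4 + 25) = -2*sqrt(29) ≈ -10.770)
((-1*2)*s)/(-5 + K) = ((-1*2)*(-2*sqrt(29)))/(-5 + 21) = -(-4)*sqrt(29)/16 = (4*sqrt(29))*(1/16) = sqrt(29)/4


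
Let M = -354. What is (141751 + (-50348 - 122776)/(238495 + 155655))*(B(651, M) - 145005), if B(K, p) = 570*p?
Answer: -1937521902206391/39415 ≈ -4.9157e+10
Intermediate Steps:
(141751 + (-50348 - 122776)/(238495 + 155655))*(B(651, M) - 145005) = (141751 + (-50348 - 122776)/(238495 + 155655))*(570*(-354) - 145005) = (141751 - 173124/394150)*(-201780 - 145005) = (141751 - 173124*1/394150)*(-346785) = (141751 - 86562/197075)*(-346785) = (27935491763/197075)*(-346785) = -1937521902206391/39415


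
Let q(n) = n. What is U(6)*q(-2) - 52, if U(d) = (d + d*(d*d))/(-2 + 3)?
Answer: -496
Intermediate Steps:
U(d) = d + d**3 (U(d) = (d + d*d**2)/1 = (d + d**3)*1 = d + d**3)
U(6)*q(-2) - 52 = (6 + 6**3)*(-2) - 52 = (6 + 216)*(-2) - 52 = 222*(-2) - 52 = -444 - 52 = -496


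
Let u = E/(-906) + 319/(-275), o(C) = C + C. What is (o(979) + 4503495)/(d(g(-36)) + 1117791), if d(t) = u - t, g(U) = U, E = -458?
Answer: 51024255225/12659383363 ≈ 4.0305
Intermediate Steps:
o(C) = 2*C
u = -7412/11325 (u = -458/(-906) + 319/(-275) = -458*(-1/906) + 319*(-1/275) = 229/453 - 29/25 = -7412/11325 ≈ -0.65448)
d(t) = -7412/11325 - t
(o(979) + 4503495)/(d(g(-36)) + 1117791) = (2*979 + 4503495)/((-7412/11325 - 1*(-36)) + 1117791) = (1958 + 4503495)/((-7412/11325 + 36) + 1117791) = 4505453/(400288/11325 + 1117791) = 4505453/(12659383363/11325) = 4505453*(11325/12659383363) = 51024255225/12659383363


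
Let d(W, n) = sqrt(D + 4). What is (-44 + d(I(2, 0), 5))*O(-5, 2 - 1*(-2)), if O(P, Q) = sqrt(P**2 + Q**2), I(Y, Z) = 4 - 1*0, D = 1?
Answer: sqrt(41)*(-44 + sqrt(5)) ≈ -267.42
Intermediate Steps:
I(Y, Z) = 4 (I(Y, Z) = 4 + 0 = 4)
d(W, n) = sqrt(5) (d(W, n) = sqrt(1 + 4) = sqrt(5))
(-44 + d(I(2, 0), 5))*O(-5, 2 - 1*(-2)) = (-44 + sqrt(5))*sqrt((-5)**2 + (2 - 1*(-2))**2) = (-44 + sqrt(5))*sqrt(25 + (2 + 2)**2) = (-44 + sqrt(5))*sqrt(25 + 4**2) = (-44 + sqrt(5))*sqrt(25 + 16) = (-44 + sqrt(5))*sqrt(41) = sqrt(41)*(-44 + sqrt(5))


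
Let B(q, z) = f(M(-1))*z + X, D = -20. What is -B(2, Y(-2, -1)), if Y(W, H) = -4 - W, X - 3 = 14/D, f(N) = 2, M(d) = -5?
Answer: 17/10 ≈ 1.7000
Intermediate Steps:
X = 23/10 (X = 3 + 14/(-20) = 3 + 14*(-1/20) = 3 - 7/10 = 23/10 ≈ 2.3000)
B(q, z) = 23/10 + 2*z (B(q, z) = 2*z + 23/10 = 23/10 + 2*z)
-B(2, Y(-2, -1)) = -(23/10 + 2*(-4 - 1*(-2))) = -(23/10 + 2*(-4 + 2)) = -(23/10 + 2*(-2)) = -(23/10 - 4) = -1*(-17/10) = 17/10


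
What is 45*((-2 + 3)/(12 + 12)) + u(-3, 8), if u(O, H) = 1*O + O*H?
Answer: -201/8 ≈ -25.125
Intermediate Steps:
u(O, H) = O + H*O
45*((-2 + 3)/(12 + 12)) + u(-3, 8) = 45*((-2 + 3)/(12 + 12)) - 3*(1 + 8) = 45*(1/24) - 3*9 = 45*(1*(1/24)) - 27 = 45*(1/24) - 27 = 15/8 - 27 = -201/8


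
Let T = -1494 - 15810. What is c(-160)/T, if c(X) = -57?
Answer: 19/5768 ≈ 0.0032940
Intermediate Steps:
T = -17304
c(-160)/T = -57/(-17304) = -57*(-1/17304) = 19/5768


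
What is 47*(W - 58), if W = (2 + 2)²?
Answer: -1974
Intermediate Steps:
W = 16 (W = 4² = 16)
47*(W - 58) = 47*(16 - 58) = 47*(-42) = -1974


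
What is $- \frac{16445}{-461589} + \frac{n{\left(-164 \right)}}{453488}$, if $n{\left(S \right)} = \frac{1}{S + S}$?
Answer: $\frac{2446095670891}{68658623757696} \approx 0.035627$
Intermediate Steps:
$n{\left(S \right)} = \frac{1}{2 S}$
$- \frac{16445}{-461589} + \frac{n{\left(-164 \right)}}{453488} = - \frac{16445}{-461589} + \frac{\frac{1}{2} \frac{1}{-164}}{453488} = \left(-16445\right) \left(- \frac{1}{461589}\right) + \frac{1}{2} \left(- \frac{1}{164}\right) \frac{1}{453488} = \frac{16445}{461589} - \frac{1}{148744064} = \frac{2446095670891}{68658623757696}$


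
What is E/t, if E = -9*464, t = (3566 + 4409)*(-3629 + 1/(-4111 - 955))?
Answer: 729504/5055741625 ≈ 0.00014429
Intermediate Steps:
t = -146616507125/5066 (t = 7975*(-3629 + 1/(-5066)) = 7975*(-3629 - 1/5066) = 7975*(-18384515/5066) = -146616507125/5066 ≈ -2.8941e+7)
E = -4176
E/t = -4176/(-146616507125/5066) = -4176*(-5066/146616507125) = 729504/5055741625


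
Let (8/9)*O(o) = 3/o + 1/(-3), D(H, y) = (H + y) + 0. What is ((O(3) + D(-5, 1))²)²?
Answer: 28561/256 ≈ 111.57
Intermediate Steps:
D(H, y) = H + y
O(o) = -3/8 + 27/(8*o) (O(o) = 9*(3/o + 1/(-3))/8 = 9*(3/o + 1*(-⅓))/8 = 9*(3/o - ⅓)/8 = 9*(-⅓ + 3/o)/8 = -3/8 + 27/(8*o))
((O(3) + D(-5, 1))²)² = (((3/8)*(9 - 1*3)/3 + (-5 + 1))²)² = (((3/8)*(⅓)*(9 - 3) - 4)²)² = (((3/8)*(⅓)*6 - 4)²)² = ((¾ - 4)²)² = ((-13/4)²)² = (169/16)² = 28561/256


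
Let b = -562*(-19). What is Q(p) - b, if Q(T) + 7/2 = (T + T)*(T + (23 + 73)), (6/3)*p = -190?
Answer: -21743/2 ≈ -10872.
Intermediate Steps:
p = -95 (p = (½)*(-190) = -95)
Q(T) = -7/2 + 2*T*(96 + T) (Q(T) = -7/2 + (T + T)*(T + (23 + 73)) = -7/2 + (2*T)*(T + 96) = -7/2 + (2*T)*(96 + T) = -7/2 + 2*T*(96 + T))
b = 10678
Q(p) - b = (-7/2 + 2*(-95)² + 192*(-95)) - 1*10678 = (-7/2 + 2*9025 - 18240) - 10678 = (-7/2 + 18050 - 18240) - 10678 = -387/2 - 10678 = -21743/2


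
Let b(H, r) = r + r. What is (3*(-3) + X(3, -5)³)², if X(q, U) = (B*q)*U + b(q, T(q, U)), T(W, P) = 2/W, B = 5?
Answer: 116512681162816/729 ≈ 1.5983e+11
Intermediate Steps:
b(H, r) = 2*r
X(q, U) = 4/q + 5*U*q (X(q, U) = (5*q)*U + 2*(2/q) = 5*U*q + 4/q = 4/q + 5*U*q)
(3*(-3) + X(3, -5)³)² = (3*(-3) + (4/3 + 5*(-5)*3)³)² = (-9 + (4*(⅓) - 75)³)² = (-9 + (4/3 - 75)³)² = (-9 + (-221/3)³)² = (-9 - 10793861/27)² = (-10794104/27)² = 116512681162816/729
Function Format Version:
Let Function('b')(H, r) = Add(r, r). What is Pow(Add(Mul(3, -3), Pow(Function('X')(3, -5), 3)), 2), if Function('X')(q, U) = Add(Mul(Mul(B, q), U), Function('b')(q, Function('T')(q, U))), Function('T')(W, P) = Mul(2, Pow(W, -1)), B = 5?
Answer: Rational(116512681162816, 729) ≈ 1.5983e+11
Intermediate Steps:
Function('b')(H, r) = Mul(2, r)
Function('X')(q, U) = Add(Mul(4, Pow(q, -1)), Mul(5, U, q)) (Function('X')(q, U) = Add(Mul(Mul(5, q), U), Mul(2, Mul(2, Pow(q, -1)))) = Add(Mul(5, U, q), Mul(4, Pow(q, -1))) = Add(Mul(4, Pow(q, -1)), Mul(5, U, q)))
Pow(Add(Mul(3, -3), Pow(Function('X')(3, -5), 3)), 2) = Pow(Add(Mul(3, -3), Pow(Add(Mul(4, Pow(3, -1)), Mul(5, -5, 3)), 3)), 2) = Pow(Add(-9, Pow(Add(Mul(4, Rational(1, 3)), -75), 3)), 2) = Pow(Add(-9, Pow(Add(Rational(4, 3), -75), 3)), 2) = Pow(Add(-9, Pow(Rational(-221, 3), 3)), 2) = Pow(Add(-9, Rational(-10793861, 27)), 2) = Pow(Rational(-10794104, 27), 2) = Rational(116512681162816, 729)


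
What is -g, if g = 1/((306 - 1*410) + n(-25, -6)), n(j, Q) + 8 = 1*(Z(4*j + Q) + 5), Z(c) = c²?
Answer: -1/11129 ≈ -8.9855e-5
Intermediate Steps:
n(j, Q) = -3 + (Q + 4*j)² (n(j, Q) = -8 + 1*((4*j + Q)² + 5) = -8 + 1*((Q + 4*j)² + 5) = -8 + 1*(5 + (Q + 4*j)²) = -8 + (5 + (Q + 4*j)²) = -3 + (Q + 4*j)²)
g = 1/11129 (g = 1/((306 - 1*410) + (-3 + (-6 + 4*(-25))²)) = 1/((306 - 410) + (-3 + (-6 - 100)²)) = 1/(-104 + (-3 + (-106)²)) = 1/(-104 + (-3 + 11236)) = 1/(-104 + 11233) = 1/11129 ≈ 8.9855e-5)
-g = -1*1/11129 = -1/11129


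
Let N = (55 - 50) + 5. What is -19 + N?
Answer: -9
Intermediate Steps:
N = 10 (N = 5 + 5 = 10)
-19 + N = -19 + 10 = -9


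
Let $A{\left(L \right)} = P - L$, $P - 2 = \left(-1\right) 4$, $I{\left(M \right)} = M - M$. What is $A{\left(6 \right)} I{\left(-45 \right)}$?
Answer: $0$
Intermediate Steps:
$I{\left(M \right)} = 0$
$P = -2$ ($P = 2 - 4 = -2$)
$A{\left(L \right)} = -2 - L$
$A{\left(6 \right)} I{\left(-45 \right)} = \left(-2 - 6\right) 0 = \left(-8\right) 0 = 0$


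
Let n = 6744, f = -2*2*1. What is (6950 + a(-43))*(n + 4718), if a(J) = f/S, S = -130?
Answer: 5177981424/65 ≈ 7.9661e+7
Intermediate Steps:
f = -4 (f = -4*1 = -4)
a(J) = 2/65 (a(J) = -4/(-130) = -4*(-1/130) = 2/65)
(6950 + a(-43))*(n + 4718) = (6950 + 2/65)*(6744 + 4718) = (451752/65)*11462 = 5177981424/65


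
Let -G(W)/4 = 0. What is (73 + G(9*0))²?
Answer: 5329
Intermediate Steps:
G(W) = 0 (G(W) = -4*0 = 0)
(73 + G(9*0))² = (73 + 0)² = 73² = 5329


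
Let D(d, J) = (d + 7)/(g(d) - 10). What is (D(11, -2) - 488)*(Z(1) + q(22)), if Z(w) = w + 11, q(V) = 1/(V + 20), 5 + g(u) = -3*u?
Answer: -1973035/336 ≈ -5872.1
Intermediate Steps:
g(u) = -5 - 3*u
D(d, J) = (7 + d)/(-15 - 3*d) (D(d, J) = (d + 7)/((-5 - 3*d) - 10) = (7 + d)/(-15 - 3*d))
q(V) = 1/(20 + V)
Z(w) = 11 + w
(D(11, -2) - 488)*(Z(1) + q(22)) = ((-7 - 1*11)/(3*(5 + 11)) - 488)*((11 + 1) + 1/(20 + 22)) = ((⅓)*(-7 - 11)/16 - 488)*(12 + 1/42) = ((⅓)*(1/16)*(-18) - 488)*(12 + 1/42) = (-3/8 - 488)*(505/42) = -3907/8*505/42 = -1973035/336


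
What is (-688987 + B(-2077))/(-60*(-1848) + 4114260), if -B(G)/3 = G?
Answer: -170689/1056285 ≈ -0.16159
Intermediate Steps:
B(G) = -3*G
(-688987 + B(-2077))/(-60*(-1848) + 4114260) = (-688987 - 3*(-2077))/(-60*(-1848) + 4114260) = (-688987 + 6231)/(110880 + 4114260) = -682756/4225140 = -682756*1/4225140 = -170689/1056285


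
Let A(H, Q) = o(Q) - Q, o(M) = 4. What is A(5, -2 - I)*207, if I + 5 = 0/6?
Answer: 207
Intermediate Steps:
I = -5 (I = -5 + 0/6 = -5 + 0*(⅙) = -5 + 0 = -5)
A(H, Q) = 4 - Q
A(5, -2 - I)*207 = (4 - (-2 - 1*(-5)))*207 = (4 - (-2 + 5))*207 = (4 - 1*3)*207 = (4 - 3)*207 = 1*207 = 207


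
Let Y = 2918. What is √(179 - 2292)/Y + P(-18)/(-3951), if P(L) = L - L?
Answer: I*√2113/2918 ≈ 0.015753*I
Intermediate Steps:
P(L) = 0
√(179 - 2292)/Y + P(-18)/(-3951) = √(179 - 2292)/2918 + 0/(-3951) = √(-2113)*(1/2918) + 0*(-1/3951) = (I*√2113)*(1/2918) + 0 = I*√2113/2918 + 0 = I*√2113/2918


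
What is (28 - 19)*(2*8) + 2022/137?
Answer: 21750/137 ≈ 158.76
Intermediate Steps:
(28 - 19)*(2*8) + 2022/137 = 9*16 + 2022*(1/137) = 144 + 2022/137 = 21750/137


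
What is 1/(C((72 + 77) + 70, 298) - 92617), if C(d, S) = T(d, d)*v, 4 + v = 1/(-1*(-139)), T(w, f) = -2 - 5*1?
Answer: -139/12869878 ≈ -1.0800e-5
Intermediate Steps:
T(w, f) = -7 (T(w, f) = -2 - 5 = -7)
v = -555/139 (v = -4 + 1/(-1*(-139)) = -4 + 1/139 = -555/139 ≈ -3.9928)
C(d, S) = 3885/139 (C(d, S) = -7*(-555/139) = 3885/139)
1/(C((72 + 77) + 70, 298) - 92617) = 1/(3885/139 - 92617) = 1/(-12869878/139) = -139/12869878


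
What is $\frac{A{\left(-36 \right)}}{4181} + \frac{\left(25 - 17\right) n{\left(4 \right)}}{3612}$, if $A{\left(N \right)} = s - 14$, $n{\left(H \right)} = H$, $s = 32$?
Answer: $\frac{49702}{3775443} \approx 0.013165$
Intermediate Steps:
$A{\left(N \right)} = 18$ ($A{\left(N \right)} = 32 - 14 = 18$)
$\frac{A{\left(-36 \right)}}{4181} + \frac{\left(25 - 17\right) n{\left(4 \right)}}{3612} = \frac{18}{4181} + \frac{\left(25 - 17\right) 4}{3612} = 18 \cdot \frac{1}{4181} + 8 \cdot 4 \cdot \frac{1}{3612} = \frac{18}{4181} + 32 \cdot \frac{1}{3612} = \frac{18}{4181} + \frac{8}{903} = \frac{49702}{3775443}$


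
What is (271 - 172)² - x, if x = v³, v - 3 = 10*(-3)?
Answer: 29484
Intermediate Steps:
v = -27 (v = 3 + 10*(-3) = 3 - 30 = -27)
x = -19683 (x = (-27)³ = -19683)
(271 - 172)² - x = (271 - 172)² - 1*(-19683) = 99² + 19683 = 9801 + 19683 = 29484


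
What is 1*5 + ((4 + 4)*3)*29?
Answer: 701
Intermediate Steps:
1*5 + ((4 + 4)*3)*29 = 5 + (8*3)*29 = 5 + 24*29 = 5 + 696 = 701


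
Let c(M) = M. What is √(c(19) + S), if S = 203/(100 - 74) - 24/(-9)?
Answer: 11*√1482/78 ≈ 5.4290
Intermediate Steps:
S = 817/78 (S = 203/26 - 24*(-⅑) = 203*(1/26) + 8/3 = 203/26 + 8/3 = 817/78 ≈ 10.474)
√(c(19) + S) = √(19 + 817/78) = √(2299/78) = 11*√1482/78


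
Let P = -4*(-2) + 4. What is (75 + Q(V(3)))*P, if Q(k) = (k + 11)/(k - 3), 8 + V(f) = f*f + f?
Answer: 1080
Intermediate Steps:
V(f) = -8 + f + f**2 (V(f) = -8 + (f*f + f) = -8 + (f**2 + f) = -8 + (f + f**2) = -8 + f + f**2)
P = 12 (P = 8 + 4 = 12)
Q(k) = (11 + k)/(-3 + k)
(75 + Q(V(3)))*P = (75 + (11 + (-8 + 3 + 3**2))/(-3 + (-8 + 3 + 3**2)))*12 = (75 + (11 + (-8 + 3 + 9))/(-3 + (-8 + 3 + 9)))*12 = (75 + (11 + 4)/(-3 + 4))*12 = (75 + 15/1)*12 = (75 + 1*15)*12 = (75 + 15)*12 = 90*12 = 1080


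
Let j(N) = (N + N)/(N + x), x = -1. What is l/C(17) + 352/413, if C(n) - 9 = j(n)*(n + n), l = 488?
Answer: 920576/134225 ≈ 6.8585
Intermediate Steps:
j(N) = 2*N/(-1 + N) (j(N) = (N + N)/(N - 1) = (2*N)/(-1 + N) = 2*N/(-1 + N))
C(n) = 9 + 4*n²/(-1 + n) (C(n) = 9 + (2*n/(-1 + n))*(n + n) = 9 + (2*n/(-1 + n))*(2*n) = 9 + 4*n²/(-1 + n))
l/C(17) + 352/413 = 488/(((-9 + 4*17² + 9*17)/(-1 + 17))) + 352/413 = 488/(((-9 + 4*289 + 153)/16)) + 352*(1/413) = 488/(((-9 + 1156 + 153)/16)) + 352/413 = 488/(((1/16)*1300)) + 352/413 = 488/(325/4) + 352/413 = 488*(4/325) + 352/413 = 1952/325 + 352/413 = 920576/134225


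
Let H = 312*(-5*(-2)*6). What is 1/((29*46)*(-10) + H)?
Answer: 1/5380 ≈ 0.00018587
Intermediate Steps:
H = 18720 (H = 312*(10*6) = 312*60 = 18720)
1/((29*46)*(-10) + H) = 1/((29*46)*(-10) + 18720) = 1/(1334*(-10) + 18720) = 1/(-13340 + 18720) = 1/5380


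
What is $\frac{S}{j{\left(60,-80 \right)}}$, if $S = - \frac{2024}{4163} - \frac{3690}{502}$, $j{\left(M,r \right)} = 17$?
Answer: $- \frac{356033}{772327} \approx -0.46099$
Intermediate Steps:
$S = - \frac{356033}{45431}$ ($S = \left(-2024\right) \frac{1}{4163} - \frac{1845}{251} = - \frac{88}{181} - \frac{1845}{251} = - \frac{356033}{45431} \approx -7.8368$)
$\frac{S}{j{\left(60,-80 \right)}} = - \frac{356033}{45431 \cdot 17} = \left(- \frac{356033}{45431}\right) \frac{1}{17} = - \frac{356033}{772327}$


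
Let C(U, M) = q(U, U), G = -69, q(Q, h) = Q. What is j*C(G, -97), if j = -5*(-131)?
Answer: -45195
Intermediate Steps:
C(U, M) = U
j = 655
j*C(G, -97) = 655*(-69) = -45195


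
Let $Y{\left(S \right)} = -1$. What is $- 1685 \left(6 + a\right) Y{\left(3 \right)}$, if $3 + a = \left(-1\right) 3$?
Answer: $0$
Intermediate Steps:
$a = -6$ ($a = -3 - 3 = -6$)
$- 1685 \left(6 + a\right) Y{\left(3 \right)} = - 1685 \left(6 - 6\right) \left(-1\right) = - 1685 \cdot 0 \left(-1\right) = \left(-1685\right) 0 = 0$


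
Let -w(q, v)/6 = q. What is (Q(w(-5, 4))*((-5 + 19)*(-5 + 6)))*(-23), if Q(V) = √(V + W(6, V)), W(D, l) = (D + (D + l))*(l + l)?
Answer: -1610*√102 ≈ -16260.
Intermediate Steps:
w(q, v) = -6*q
W(D, l) = 2*l*(l + 2*D) (W(D, l) = (l + 2*D)*(2*l) = 2*l*(l + 2*D))
Q(V) = √(V + 2*V*(12 + V)) (Q(V) = √(V + 2*V*(V + 2*6)) = √(V + 2*V*(V + 12)) = √(V + 2*V*(12 + V)))
(Q(w(-5, 4))*((-5 + 19)*(-5 + 6)))*(-23) = (√((-6*(-5))*(25 + 2*(-6*(-5))))*((-5 + 19)*(-5 + 6)))*(-23) = (√(30*(25 + 2*30))*(14*1))*(-23) = (√(30*(25 + 60))*14)*(-23) = (√(30*85)*14)*(-23) = (√2550*14)*(-23) = ((5*√102)*14)*(-23) = (70*√102)*(-23) = -1610*√102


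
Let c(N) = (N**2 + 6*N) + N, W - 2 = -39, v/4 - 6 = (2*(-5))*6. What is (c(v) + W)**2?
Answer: 2034641449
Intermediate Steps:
v = -216 (v = 24 + 4*((2*(-5))*6) = 24 + 4*(-10*6) = 24 + 4*(-60) = 24 - 240 = -216)
W = -37 (W = 2 - 39 = -37)
c(N) = N**2 + 7*N
(c(v) + W)**2 = (-216*(7 - 216) - 37)**2 = (-216*(-209) - 37)**2 = (45144 - 37)**2 = 45107**2 = 2034641449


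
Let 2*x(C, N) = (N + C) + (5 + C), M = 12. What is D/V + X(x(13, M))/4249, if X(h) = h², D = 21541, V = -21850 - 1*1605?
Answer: -322742541/398641180 ≈ -0.80961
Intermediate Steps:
x(C, N) = 5/2 + C + N/2 (x(C, N) = ((N + C) + (5 + C))/2 = ((C + N) + (5 + C))/2 = (5 + N + 2*C)/2 = 5/2 + C + N/2)
V = -23455 (V = -21850 - 1605 = -23455)
D/V + X(x(13, M))/4249 = 21541/(-23455) + (5/2 + 13 + (½)*12)²/4249 = 21541*(-1/23455) + (5/2 + 13 + 6)²*(1/4249) = -21541/23455 + (43/2)²*(1/4249) = -21541/23455 + (1849/4)*(1/4249) = -21541/23455 + 1849/16996 = -322742541/398641180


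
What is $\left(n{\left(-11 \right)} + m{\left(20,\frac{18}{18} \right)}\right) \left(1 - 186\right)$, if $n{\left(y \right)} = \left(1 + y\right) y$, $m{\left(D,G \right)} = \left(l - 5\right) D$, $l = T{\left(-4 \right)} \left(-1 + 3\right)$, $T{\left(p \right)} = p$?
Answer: $27750$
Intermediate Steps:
$l = -8$ ($l = - 4 \left(-1 + 3\right) = \left(-4\right) 2 = -8$)
$m{\left(D,G \right)} = - 13 D$ ($m{\left(D,G \right)} = \left(-8 - 5\right) D = - 13 D$)
$n{\left(y \right)} = y \left(1 + y\right)$
$\left(n{\left(-11 \right)} + m{\left(20,\frac{18}{18} \right)}\right) \left(1 - 186\right) = \left(- 11 \left(1 - 11\right) - 260\right) \left(1 - 186\right) = \left(\left(-11\right) \left(-10\right) - 260\right) \left(-185\right) = \left(110 - 260\right) \left(-185\right) = \left(-150\right) \left(-185\right) = 27750$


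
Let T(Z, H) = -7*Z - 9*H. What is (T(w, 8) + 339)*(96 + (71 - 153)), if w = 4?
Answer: 3346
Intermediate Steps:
T(Z, H) = -9*H - 7*Z
(T(w, 8) + 339)*(96 + (71 - 153)) = ((-9*8 - 7*4) + 339)*(96 + (71 - 153)) = ((-72 - 28) + 339)*(96 - 82) = (-100 + 339)*14 = 239*14 = 3346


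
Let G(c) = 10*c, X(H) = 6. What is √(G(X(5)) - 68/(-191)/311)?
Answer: 4*√13232047958/59401 ≈ 7.7460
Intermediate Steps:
√(G(X(5)) - 68/(-191)/311) = √(10*6 - 68/(-191)/311) = √(60 - 68*(-1/191)*(1/311)) = √(60 + (68/191)*(1/311)) = √(60 + 68/59401) = √(3564128/59401) = 4*√13232047958/59401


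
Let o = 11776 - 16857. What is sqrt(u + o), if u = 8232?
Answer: sqrt(3151) ≈ 56.134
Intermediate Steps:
o = -5081
sqrt(u + o) = sqrt(8232 - 5081) = sqrt(3151)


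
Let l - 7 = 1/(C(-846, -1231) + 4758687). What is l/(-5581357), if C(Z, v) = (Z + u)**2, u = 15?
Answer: -38144737/30414198469536 ≈ -1.2542e-6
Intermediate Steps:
C(Z, v) = (15 + Z)**2 (C(Z, v) = (Z + 15)**2 = (15 + Z)**2)
l = 38144737/5449248 (l = 7 + 1/((15 - 846)**2 + 4758687) = 7 + 1/((-831)**2 + 4758687) = 7 + 1/(690561 + 4758687) = 7 + 1/5449248 = 38144737/5449248 ≈ 7.0000)
l/(-5581357) = (38144737/5449248)/(-5581357) = (38144737/5449248)*(-1/5581357) = -38144737/30414198469536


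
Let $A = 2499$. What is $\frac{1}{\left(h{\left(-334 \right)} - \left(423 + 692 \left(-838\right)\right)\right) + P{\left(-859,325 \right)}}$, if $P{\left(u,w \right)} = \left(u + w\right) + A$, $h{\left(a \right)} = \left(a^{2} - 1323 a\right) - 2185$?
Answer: $\frac{1}{1132691} \approx 8.8285 \cdot 10^{-7}$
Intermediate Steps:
$h{\left(a \right)} = -2185 + a^{2} - 1323 a$
$P{\left(u,w \right)} = 2499 + u + w$ ($P{\left(u,w \right)} = \left(u + w\right) + 2499 = 2499 + u + w$)
$\frac{1}{\left(h{\left(-334 \right)} - \left(423 + 692 \left(-838\right)\right)\right) + P{\left(-859,325 \right)}} = \frac{1}{\left(\left(-2185 + \left(-334\right)^{2} - -441882\right) - \left(423 + 692 \left(-838\right)\right)\right) + \left(2499 - 859 + 325\right)} = \frac{1}{\left(\left(-2185 + 111556 + 441882\right) - \left(423 - 579896\right)\right) + 1965} = \frac{1}{\left(551253 - -579473\right) + 1965} = \frac{1}{\left(551253 + 579473\right) + 1965} = \frac{1}{1130726 + 1965} = \frac{1}{1132691}$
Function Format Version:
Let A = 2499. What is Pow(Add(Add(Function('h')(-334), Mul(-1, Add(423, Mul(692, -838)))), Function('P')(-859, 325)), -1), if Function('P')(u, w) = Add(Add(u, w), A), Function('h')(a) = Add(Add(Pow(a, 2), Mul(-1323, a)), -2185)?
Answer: Rational(1, 1132691) ≈ 8.8285e-7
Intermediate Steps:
Function('h')(a) = Add(-2185, Pow(a, 2), Mul(-1323, a))
Function('P')(u, w) = Add(2499, u, w) (Function('P')(u, w) = Add(Add(u, w), 2499) = Add(2499, u, w))
Pow(Add(Add(Function('h')(-334), Mul(-1, Add(423, Mul(692, -838)))), Function('P')(-859, 325)), -1) = Pow(Add(Add(Add(-2185, Pow(-334, 2), Mul(-1323, -334)), Mul(-1, Add(423, Mul(692, -838)))), Add(2499, -859, 325)), -1) = Pow(Add(Add(Add(-2185, 111556, 441882), Mul(-1, Add(423, -579896))), 1965), -1) = Pow(Add(Add(551253, Mul(-1, -579473)), 1965), -1) = Pow(Add(Add(551253, 579473), 1965), -1) = Pow(Add(1130726, 1965), -1) = Pow(1132691, -1) = Rational(1, 1132691)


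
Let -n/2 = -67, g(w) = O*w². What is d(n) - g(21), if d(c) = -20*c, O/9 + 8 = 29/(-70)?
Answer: 307163/10 ≈ 30716.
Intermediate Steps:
O = -5301/70 (O = -72 + 9*(29/(-70)) = -72 + 9*(29*(-1/70)) = -72 + 9*(-29/70) = -72 - 261/70 = -5301/70 ≈ -75.729)
g(w) = -5301*w²/70
n = 134 (n = -2*(-67) = 134)
d(n) - g(21) = -20*134 - (-5301)*21²/70 = -2680 - (-5301)*441/70 = -2680 - 1*(-333963/10) = -2680 + 333963/10 = 307163/10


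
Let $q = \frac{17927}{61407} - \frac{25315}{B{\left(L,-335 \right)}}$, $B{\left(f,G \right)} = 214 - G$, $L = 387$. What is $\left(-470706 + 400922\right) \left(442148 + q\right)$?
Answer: $- \frac{1894507798838512}{61407} \approx -3.0852 \cdot 10^{10}$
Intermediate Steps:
$q = - \frac{2813618}{61407}$ ($q = \frac{17927}{61407} - \frac{25315}{214 - -335} = 17927 \cdot \frac{1}{61407} - \frac{25315}{214 + 335} = \frac{17927}{61407} - \frac{25315}{549} = \frac{17927}{61407} - \frac{415}{9} = - \frac{2813618}{61407} \approx -45.819$)
$\left(-470706 + 400922\right) \left(442148 + q\right) = \left(-470706 + 400922\right) \left(442148 - \frac{2813618}{61407}\right) = \left(-69784\right) \frac{27148168618}{61407} = - \frac{1894507798838512}{61407}$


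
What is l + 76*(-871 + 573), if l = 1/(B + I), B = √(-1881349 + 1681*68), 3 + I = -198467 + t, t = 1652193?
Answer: (-22648*√1767041 + 32923918503*I)/(√1767041 - 1453723*I) ≈ -22648.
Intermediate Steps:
I = 1453723 (I = -3 + (-198467 + 1652193) = -3 + 1453726 = 1453723)
B = I*√1767041 (B = √(-1881349 + 114308) = √(-1767041) = I*√1767041 ≈ 1329.3*I)
l = 1/(1453723 + I*√1767041) (l = 1/(I*√1767041 + 1453723) = 1/(1453723 + I*√1767041) ≈ 6.8789e-7 - 6.29e-10*I)
l + 76*(-871 + 573) = (1453723/2113312327770 - I*√1767041/2113312327770) + 76*(-871 + 573) = (1453723/2113312327770 - I*√1767041/2113312327770) + 76*(-298) = (1453723/2113312327770 - I*√1767041/2113312327770) - 22648 = -47862297597881237/2113312327770 - I*√1767041/2113312327770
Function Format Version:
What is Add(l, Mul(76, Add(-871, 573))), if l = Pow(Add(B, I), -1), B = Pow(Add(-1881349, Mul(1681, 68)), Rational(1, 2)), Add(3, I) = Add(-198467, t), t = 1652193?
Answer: Mul(Pow(Add(Pow(1767041, Rational(1, 2)), Mul(-1453723, I)), -1), Add(Mul(-22648, Pow(1767041, Rational(1, 2))), Mul(32923918503, I))) ≈ -22648.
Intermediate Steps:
I = 1453723 (I = Add(-3, Add(-198467, 1652193)) = Add(-3, 1453726) = 1453723)
B = Mul(I, Pow(1767041, Rational(1, 2))) (B = Pow(Add(-1881349, 114308), Rational(1, 2)) = Pow(-1767041, Rational(1, 2)) = Mul(I, Pow(1767041, Rational(1, 2))) ≈ Mul(1329.3, I))
l = Pow(Add(1453723, Mul(I, Pow(1767041, Rational(1, 2)))), -1) (l = Pow(Add(Mul(I, Pow(1767041, Rational(1, 2))), 1453723), -1) = Pow(Add(1453723, Mul(I, Pow(1767041, Rational(1, 2)))), -1) ≈ Add(6.8789e-7, Mul(-6.29e-10, I)))
Add(l, Mul(76, Add(-871, 573))) = Add(Add(Rational(1453723, 2113312327770), Mul(Rational(-1, 2113312327770), I, Pow(1767041, Rational(1, 2)))), Mul(76, Add(-871, 573))) = Add(Add(Rational(1453723, 2113312327770), Mul(Rational(-1, 2113312327770), I, Pow(1767041, Rational(1, 2)))), Mul(76, -298)) = Add(Add(Rational(1453723, 2113312327770), Mul(Rational(-1, 2113312327770), I, Pow(1767041, Rational(1, 2)))), -22648) = Add(Rational(-47862297597881237, 2113312327770), Mul(Rational(-1, 2113312327770), I, Pow(1767041, Rational(1, 2))))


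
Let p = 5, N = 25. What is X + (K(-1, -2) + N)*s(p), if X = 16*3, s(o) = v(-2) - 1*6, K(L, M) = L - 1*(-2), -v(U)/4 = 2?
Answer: -316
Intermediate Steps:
v(U) = -8 (v(U) = -4*2 = -8)
K(L, M) = 2 + L (K(L, M) = L + 2 = 2 + L)
s(o) = -14 (s(o) = -8 - 1*6 = -8 - 6 = -14)
X = 48
X + (K(-1, -2) + N)*s(p) = 48 + ((2 - 1) + 25)*(-14) = 48 + (1 + 25)*(-14) = 48 + 26*(-14) = 48 - 364 = -316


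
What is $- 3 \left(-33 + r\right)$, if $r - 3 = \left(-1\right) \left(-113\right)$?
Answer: $-249$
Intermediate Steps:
$r = 116$ ($r = 3 - -113 = 3 + 113 = 116$)
$- 3 \left(-33 + r\right) = - 3 \left(-33 + 116\right) = \left(-3\right) 83 = -249$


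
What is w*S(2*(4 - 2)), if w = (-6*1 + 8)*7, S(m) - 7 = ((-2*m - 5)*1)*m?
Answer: -630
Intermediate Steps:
S(m) = 7 + m*(-5 - 2*m) (S(m) = 7 + ((-2*m - 5)*1)*m = 7 + ((-5 - 2*m)*1)*m = 7 + (-5 - 2*m)*m = 7 + m*(-5 - 2*m))
w = 14 (w = (-6 + 8)*7 = 2*7 = 14)
w*S(2*(4 - 2)) = 14*(7 - 10*(4 - 2) - 2*4*(4 - 2)**2) = 14*(7 - 10*2 - 2*(2*2)**2) = 14*(7 - 5*4 - 2*4**2) = 14*(7 - 20 - 2*16) = 14*(7 - 20 - 32) = 14*(-45) = -630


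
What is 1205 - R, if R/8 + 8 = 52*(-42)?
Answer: 18741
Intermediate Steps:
R = -17536 (R = -64 + 8*(52*(-42)) = -64 + 8*(-2184) = -64 - 17472 = -17536)
1205 - R = 1205 - 1*(-17536) = 1205 + 17536 = 18741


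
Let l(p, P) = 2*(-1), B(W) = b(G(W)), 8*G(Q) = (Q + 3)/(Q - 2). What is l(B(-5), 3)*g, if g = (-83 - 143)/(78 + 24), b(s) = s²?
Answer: 226/51 ≈ 4.4314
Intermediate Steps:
G(Q) = (3 + Q)/(8*(-2 + Q)) (G(Q) = ((Q + 3)/(Q - 2))/8 = ((3 + Q)/(-2 + Q))/8 = (3 + Q)/(8*(-2 + Q)))
B(W) = (3 + W)²/(64*(-2 + W)²) (B(W) = ((3 + W)/(8*(-2 + W)))² = (3 + W)²/(64*(-2 + W)²))
l(p, P) = -2
g = -113/51 (g = -226/102 = -226*1/102 = -113/51 ≈ -2.2157)
l(B(-5), 3)*g = -2*(-113/51) = 226/51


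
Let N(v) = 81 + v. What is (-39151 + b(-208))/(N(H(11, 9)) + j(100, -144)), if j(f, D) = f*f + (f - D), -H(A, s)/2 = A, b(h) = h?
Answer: -39359/10303 ≈ -3.8201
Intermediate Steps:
H(A, s) = -2*A
j(f, D) = f + f² - D (j(f, D) = f² + (f - D) = f + f² - D)
(-39151 + b(-208))/(N(H(11, 9)) + j(100, -144)) = (-39151 - 208)/((81 - 2*11) + (100 + 100² - 1*(-144))) = -39359/((81 - 22) + (100 + 10000 + 144)) = -39359/(59 + 10244) = -39359/10303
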